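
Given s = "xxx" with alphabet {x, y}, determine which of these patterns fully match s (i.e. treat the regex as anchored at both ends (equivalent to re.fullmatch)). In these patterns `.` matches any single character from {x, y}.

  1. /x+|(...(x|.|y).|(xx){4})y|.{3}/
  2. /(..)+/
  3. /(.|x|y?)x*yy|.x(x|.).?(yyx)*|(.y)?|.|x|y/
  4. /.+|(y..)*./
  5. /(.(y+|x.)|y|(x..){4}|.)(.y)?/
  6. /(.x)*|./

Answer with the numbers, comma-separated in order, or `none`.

1, 3, 4, 5

1 → match
2 → no match
3 → match
4 → match
5 → match
6 → no match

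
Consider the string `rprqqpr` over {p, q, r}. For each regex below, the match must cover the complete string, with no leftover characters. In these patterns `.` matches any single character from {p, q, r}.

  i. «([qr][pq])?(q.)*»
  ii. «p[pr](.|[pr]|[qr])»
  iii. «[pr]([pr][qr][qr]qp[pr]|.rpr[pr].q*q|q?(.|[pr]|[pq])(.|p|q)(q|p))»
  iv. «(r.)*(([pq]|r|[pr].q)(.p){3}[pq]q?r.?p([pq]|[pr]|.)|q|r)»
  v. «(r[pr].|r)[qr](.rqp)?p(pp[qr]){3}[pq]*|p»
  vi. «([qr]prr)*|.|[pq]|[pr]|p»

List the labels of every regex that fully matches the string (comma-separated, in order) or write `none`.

i → no match
ii → no match — must start with `p`
iii → match
iv → no match
v → no match
vi → no match

iii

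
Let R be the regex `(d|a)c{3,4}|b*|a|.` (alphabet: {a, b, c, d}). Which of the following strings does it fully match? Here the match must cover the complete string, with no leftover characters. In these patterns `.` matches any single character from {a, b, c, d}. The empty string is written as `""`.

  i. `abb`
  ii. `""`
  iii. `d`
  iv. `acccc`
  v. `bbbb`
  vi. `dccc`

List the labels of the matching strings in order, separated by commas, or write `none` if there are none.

ii, iii, iv, v, vi

i → no match
ii → match
iii → match
iv → match
v → match
vi → match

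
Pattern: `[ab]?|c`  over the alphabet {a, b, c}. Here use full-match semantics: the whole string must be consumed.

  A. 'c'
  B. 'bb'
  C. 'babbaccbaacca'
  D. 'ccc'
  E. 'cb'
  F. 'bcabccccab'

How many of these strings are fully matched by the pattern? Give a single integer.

1

A → match
B → no match
C → no match
D → no match
E → no match
F → no match
Total matched: 1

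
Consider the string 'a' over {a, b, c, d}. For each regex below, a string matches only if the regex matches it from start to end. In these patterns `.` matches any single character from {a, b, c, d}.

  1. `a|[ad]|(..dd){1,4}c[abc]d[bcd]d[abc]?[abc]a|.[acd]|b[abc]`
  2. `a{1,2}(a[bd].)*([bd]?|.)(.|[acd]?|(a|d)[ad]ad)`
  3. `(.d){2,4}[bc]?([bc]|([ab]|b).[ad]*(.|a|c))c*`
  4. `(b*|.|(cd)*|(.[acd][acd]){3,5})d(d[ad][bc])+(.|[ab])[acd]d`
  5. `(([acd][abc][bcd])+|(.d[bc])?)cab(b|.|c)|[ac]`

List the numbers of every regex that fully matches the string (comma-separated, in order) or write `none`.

1 → match
2 → match
3 → no match
4 → no match — must end with 'd'
5 → match

1, 2, 5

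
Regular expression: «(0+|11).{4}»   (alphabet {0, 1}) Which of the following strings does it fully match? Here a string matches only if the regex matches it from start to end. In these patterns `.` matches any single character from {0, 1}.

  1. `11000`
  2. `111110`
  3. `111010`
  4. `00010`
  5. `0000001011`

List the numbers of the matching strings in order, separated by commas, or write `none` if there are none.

1 → no match
2 → match
3 → match
4 → match
5 → match

2, 3, 4, 5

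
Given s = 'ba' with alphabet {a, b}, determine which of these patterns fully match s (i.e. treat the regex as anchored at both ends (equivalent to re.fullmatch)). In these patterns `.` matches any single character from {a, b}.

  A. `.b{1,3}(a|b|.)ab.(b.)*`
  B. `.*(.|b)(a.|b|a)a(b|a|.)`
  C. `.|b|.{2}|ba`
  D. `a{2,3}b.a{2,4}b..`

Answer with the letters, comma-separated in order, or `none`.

C

A → no match
B → no match
C → match
D → no match — must start with 'a'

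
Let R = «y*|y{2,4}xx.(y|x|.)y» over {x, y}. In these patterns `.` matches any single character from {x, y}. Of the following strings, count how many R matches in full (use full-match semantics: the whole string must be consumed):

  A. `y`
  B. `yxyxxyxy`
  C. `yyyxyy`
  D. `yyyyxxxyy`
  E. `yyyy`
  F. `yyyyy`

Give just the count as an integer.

4

A. `y` → match
B. `yxyxxyxy` → no match
C. `yyyxyy` → no match
D. `yyyyxxxyy` → match
E. `yyyy` → match
F. `yyyyy` → match
Total matched: 4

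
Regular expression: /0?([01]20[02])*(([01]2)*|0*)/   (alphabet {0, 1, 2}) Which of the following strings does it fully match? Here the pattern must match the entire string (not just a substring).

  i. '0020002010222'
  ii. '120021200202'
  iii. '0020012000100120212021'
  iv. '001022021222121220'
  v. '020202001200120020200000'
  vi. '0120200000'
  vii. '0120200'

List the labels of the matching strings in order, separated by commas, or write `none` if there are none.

i → no match
ii → no match
iii → no match
iv → no match
v → no match
vi → match
vii → match

vi, vii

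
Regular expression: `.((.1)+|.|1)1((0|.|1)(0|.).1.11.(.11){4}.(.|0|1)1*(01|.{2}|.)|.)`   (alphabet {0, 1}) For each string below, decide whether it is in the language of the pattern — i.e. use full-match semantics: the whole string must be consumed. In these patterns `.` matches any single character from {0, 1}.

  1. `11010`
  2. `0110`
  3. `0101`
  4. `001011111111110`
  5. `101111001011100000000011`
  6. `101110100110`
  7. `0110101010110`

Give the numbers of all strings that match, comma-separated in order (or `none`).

2, 4, 7

1 → no match
2 → match
3 → no match
4 → match
5 → no match
6 → no match
7 → match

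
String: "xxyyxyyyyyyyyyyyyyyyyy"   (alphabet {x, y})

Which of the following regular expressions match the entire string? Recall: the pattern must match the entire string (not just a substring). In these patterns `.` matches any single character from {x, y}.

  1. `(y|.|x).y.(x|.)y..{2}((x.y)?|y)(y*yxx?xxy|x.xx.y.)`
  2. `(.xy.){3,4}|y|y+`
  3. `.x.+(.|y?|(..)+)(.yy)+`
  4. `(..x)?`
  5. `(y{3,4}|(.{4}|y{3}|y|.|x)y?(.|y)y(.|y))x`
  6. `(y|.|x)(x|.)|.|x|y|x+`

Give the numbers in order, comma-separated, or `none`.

1 → no match
2 → no match
3 → match
4 → no match
5 → no match — must end with "x"
6 → no match

3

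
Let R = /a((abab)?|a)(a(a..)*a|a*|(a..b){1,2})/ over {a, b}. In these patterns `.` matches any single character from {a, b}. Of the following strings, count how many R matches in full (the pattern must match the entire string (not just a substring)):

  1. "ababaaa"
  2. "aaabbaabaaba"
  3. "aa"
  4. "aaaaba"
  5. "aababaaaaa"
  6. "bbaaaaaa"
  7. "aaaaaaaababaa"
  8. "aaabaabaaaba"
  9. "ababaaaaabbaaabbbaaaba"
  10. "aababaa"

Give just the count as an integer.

1 → no match
2 → match
3 → match
4 → match
5 → match
6 → no match — must start with "a"
7 → match
8 → match
9 → no match
10 → match
Total matched: 7

7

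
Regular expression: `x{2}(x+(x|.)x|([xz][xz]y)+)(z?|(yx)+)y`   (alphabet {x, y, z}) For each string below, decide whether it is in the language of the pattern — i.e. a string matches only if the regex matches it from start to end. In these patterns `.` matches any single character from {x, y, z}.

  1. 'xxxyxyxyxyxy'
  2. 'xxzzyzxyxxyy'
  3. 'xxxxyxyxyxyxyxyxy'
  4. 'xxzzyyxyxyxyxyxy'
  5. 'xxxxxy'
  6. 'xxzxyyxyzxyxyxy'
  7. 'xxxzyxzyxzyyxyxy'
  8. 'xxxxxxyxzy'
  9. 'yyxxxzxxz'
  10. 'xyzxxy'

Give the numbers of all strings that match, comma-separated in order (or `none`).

1, 2, 3, 4, 5, 7, 8

1 → match
2 → match
3 → match
4 → match
5 → match
6 → no match
7 → match
8 → match
9 → no match — must start with 'x'
10 → no match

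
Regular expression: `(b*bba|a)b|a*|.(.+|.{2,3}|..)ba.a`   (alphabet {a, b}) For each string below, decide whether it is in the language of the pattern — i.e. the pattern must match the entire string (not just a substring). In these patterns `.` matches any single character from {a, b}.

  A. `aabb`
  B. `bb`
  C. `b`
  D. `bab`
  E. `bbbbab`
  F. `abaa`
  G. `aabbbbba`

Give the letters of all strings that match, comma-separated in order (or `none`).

E

A → no match
B → no match
C → no match
D → no match
E → match
F → no match
G → no match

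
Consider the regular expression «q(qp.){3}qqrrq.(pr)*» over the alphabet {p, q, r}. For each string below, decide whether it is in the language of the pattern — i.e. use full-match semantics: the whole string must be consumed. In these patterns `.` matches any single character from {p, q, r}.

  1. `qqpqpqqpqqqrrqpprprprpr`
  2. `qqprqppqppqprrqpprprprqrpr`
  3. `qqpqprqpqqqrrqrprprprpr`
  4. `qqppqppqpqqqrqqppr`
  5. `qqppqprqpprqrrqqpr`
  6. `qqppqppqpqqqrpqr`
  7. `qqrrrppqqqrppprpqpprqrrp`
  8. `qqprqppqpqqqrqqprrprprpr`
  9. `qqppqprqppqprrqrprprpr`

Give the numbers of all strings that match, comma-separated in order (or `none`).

1 → no match
2 → no match
3 → no match
4 → no match
5 → no match
6 → no match
7 → no match — must start with `qqp`
8 → no match
9 → no match

none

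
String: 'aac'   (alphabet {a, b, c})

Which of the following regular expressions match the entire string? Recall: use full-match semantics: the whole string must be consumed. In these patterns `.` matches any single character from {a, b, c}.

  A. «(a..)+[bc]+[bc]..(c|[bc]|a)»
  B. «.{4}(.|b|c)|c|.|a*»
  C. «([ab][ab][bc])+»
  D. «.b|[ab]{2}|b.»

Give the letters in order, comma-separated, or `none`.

A → no match
B → no match
C → match
D → no match

C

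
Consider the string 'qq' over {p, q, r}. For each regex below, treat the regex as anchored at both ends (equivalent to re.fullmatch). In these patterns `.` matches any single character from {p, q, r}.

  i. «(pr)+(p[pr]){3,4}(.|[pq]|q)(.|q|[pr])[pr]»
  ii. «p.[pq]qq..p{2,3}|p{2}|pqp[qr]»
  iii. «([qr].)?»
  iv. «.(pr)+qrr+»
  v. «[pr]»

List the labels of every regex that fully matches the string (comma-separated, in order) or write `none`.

iii

i → no match — must start with 'pr'
ii → no match
iii → match
iv → no match — must end with 'r'
v → no match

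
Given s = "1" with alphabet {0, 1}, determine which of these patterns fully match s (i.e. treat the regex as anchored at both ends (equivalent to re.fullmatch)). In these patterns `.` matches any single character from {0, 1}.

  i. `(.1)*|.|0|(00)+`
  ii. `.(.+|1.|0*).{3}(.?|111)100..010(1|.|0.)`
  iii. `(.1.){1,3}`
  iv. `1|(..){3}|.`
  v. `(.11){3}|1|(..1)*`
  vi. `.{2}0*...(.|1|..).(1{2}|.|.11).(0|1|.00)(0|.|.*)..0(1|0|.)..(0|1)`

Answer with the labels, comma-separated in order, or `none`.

i → match
ii → no match
iii → no match
iv → match
v → match
vi → no match

i, iv, v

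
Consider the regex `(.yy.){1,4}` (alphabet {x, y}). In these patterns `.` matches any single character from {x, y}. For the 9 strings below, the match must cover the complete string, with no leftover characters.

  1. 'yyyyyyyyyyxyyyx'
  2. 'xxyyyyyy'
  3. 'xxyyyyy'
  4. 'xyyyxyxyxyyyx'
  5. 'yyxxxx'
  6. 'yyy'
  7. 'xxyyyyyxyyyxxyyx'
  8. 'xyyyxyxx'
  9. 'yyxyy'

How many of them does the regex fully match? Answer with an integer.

0

1 → no match
2 → no match
3 → no match
4 → no match
5 → no match
6 → no match
7 → no match
8 → no match
9 → no match
Total matched: 0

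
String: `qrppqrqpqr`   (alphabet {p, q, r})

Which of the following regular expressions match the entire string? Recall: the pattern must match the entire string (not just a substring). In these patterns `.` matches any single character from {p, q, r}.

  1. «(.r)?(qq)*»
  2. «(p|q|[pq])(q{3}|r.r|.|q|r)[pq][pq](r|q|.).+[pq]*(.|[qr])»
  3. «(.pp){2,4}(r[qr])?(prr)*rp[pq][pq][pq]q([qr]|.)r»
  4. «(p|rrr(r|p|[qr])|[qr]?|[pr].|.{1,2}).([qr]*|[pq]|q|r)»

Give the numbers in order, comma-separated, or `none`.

1 → no match
2 → match
3 → no match
4 → no match

2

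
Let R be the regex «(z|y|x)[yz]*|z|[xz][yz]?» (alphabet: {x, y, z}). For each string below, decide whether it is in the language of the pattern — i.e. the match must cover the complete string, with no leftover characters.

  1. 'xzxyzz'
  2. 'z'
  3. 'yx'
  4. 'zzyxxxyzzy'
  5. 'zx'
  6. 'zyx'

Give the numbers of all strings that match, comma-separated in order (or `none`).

2

1 → no match
2 → match
3 → no match
4 → no match
5 → no match
6 → no match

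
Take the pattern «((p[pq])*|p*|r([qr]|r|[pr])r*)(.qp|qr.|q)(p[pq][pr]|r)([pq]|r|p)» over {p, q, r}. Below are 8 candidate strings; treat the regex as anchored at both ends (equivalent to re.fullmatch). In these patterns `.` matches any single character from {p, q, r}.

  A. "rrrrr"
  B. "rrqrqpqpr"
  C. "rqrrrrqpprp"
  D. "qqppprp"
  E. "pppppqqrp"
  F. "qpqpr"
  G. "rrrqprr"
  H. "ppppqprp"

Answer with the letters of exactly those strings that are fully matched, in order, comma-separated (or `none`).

B, C, D, E, F, G, H

A. "rrrrr" → no match
B. "rrqrqpqpr" → match
C. "rqrrrrqpprp" → match
D. "qqppprp" → match
E. "pppppqqrp" → match
F. "qpqpr" → match
G. "rrrqprr" → match
H. "ppppqprp" → match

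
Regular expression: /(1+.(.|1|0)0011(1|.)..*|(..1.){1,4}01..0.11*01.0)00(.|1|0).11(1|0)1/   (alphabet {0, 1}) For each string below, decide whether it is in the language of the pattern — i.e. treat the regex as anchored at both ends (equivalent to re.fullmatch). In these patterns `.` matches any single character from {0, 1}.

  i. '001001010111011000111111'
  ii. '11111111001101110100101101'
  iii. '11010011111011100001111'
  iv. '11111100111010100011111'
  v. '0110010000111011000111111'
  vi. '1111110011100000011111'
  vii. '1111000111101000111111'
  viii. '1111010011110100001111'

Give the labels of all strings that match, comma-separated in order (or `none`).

i, ii, iii, iv, v, vi, vii, viii

i → match
ii → match
iii → match
iv → match
v → match
vi → match
vii → match
viii → match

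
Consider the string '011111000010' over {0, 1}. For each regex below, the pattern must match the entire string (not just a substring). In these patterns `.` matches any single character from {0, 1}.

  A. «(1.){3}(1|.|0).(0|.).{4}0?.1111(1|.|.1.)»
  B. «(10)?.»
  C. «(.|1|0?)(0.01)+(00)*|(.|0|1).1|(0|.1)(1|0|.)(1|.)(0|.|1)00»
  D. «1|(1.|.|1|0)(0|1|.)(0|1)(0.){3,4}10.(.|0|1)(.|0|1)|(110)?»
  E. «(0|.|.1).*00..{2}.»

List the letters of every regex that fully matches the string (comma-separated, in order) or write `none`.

E

A → no match — must start with '1'
B → no match
C → no match
D → no match
E → match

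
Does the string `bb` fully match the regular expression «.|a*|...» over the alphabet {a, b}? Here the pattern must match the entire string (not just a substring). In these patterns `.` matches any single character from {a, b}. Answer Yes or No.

No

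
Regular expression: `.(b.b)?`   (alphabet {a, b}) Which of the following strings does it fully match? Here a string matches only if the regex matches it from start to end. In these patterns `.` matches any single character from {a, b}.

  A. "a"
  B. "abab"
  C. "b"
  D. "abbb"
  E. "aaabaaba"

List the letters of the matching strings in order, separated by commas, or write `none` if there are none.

A. "a" → match
B. "abab" → match
C. "b" → match
D. "abbb" → match
E. "aaabaaba" → no match

A, B, C, D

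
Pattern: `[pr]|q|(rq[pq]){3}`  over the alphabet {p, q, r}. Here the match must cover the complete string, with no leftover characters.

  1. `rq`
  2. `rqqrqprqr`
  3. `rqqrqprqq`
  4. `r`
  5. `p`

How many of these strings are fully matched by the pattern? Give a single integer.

3

1 → no match
2 → no match
3 → match
4 → match
5 → match
Total matched: 3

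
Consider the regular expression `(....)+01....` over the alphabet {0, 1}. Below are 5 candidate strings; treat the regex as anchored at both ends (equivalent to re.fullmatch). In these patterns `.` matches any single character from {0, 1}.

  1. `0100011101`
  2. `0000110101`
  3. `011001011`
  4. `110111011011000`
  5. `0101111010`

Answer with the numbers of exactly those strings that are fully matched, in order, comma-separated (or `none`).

1 → match
2 → no match
3 → no match
4 → no match
5 → no match

1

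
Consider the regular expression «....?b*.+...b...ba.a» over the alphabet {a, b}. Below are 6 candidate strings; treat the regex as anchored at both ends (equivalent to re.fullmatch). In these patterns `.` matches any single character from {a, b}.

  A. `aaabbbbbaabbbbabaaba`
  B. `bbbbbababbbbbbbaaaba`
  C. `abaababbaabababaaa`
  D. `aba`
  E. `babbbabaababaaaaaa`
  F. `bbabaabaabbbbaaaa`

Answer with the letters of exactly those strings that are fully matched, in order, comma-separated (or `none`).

A → no match
B → no match
C → match
D. `aba` → no match
E → no match
F → no match

C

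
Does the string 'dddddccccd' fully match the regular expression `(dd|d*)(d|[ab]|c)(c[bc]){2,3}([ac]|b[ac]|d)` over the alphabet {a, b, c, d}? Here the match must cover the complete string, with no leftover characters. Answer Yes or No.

Yes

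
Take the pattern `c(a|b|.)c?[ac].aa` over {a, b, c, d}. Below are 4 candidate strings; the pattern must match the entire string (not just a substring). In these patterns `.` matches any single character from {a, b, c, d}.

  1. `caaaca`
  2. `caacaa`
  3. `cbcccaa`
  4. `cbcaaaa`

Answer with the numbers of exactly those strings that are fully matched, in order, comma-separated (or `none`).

1. `caaaca` → no match — must end with `aa`
2. `caacaa` → match
3. `cbcccaa` → match
4. `cbcaaaa` → match

2, 3, 4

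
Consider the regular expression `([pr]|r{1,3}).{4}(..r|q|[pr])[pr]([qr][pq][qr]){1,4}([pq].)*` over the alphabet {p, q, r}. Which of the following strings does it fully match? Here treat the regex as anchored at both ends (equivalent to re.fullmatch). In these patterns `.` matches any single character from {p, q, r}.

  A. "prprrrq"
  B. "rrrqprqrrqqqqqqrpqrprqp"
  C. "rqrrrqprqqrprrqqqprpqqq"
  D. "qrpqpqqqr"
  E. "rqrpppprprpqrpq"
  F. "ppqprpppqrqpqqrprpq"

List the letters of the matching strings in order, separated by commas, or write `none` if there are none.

A → no match
B → match
C → match
D → no match
E → match
F → no match

B, C, E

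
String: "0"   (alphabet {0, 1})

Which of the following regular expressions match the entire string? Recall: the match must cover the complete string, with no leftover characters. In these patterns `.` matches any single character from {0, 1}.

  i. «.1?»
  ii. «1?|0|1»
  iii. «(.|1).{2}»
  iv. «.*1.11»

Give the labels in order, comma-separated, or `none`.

i, ii

i → match
ii → match
iii → no match
iv → no match — must end with "11"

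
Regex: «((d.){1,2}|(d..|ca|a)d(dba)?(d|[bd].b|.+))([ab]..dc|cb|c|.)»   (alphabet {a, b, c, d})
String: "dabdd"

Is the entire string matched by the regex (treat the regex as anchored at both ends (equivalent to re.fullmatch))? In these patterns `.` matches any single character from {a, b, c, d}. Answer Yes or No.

No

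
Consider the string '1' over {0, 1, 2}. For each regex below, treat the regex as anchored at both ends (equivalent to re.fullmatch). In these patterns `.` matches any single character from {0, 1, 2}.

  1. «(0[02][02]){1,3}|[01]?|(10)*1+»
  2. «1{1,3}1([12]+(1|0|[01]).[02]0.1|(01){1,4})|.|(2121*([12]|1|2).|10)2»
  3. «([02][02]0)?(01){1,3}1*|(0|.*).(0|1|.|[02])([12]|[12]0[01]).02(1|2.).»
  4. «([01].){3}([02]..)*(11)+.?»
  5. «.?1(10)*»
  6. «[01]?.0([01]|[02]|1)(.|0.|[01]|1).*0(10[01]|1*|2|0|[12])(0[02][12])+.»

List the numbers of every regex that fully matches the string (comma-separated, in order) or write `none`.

1, 2, 5

1 → match
2 → match
3 → no match
4 → no match
5 → match
6 → no match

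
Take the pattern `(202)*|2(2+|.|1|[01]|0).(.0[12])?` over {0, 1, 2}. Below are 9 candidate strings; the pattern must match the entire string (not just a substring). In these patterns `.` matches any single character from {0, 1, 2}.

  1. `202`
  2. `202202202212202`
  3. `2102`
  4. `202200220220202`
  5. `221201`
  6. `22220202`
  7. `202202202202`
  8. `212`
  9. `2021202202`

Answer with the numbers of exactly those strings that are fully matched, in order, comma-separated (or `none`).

1 → match
2 → no match
3 → no match
4 → no match
5 → match
6 → match
7 → match
8 → match
9 → no match

1, 5, 6, 7, 8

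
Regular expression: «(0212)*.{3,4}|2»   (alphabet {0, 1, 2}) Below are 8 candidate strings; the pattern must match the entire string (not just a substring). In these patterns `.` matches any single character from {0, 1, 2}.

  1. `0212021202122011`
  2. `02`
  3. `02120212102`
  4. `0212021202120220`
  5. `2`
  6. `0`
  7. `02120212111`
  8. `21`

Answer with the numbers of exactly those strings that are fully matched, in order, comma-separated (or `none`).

1 → match
2. `02` → no match
3. `02120212102` → match
4 → match
5. `2` → match
6. `0` → no match
7. `02120212111` → match
8. `21` → no match

1, 3, 4, 5, 7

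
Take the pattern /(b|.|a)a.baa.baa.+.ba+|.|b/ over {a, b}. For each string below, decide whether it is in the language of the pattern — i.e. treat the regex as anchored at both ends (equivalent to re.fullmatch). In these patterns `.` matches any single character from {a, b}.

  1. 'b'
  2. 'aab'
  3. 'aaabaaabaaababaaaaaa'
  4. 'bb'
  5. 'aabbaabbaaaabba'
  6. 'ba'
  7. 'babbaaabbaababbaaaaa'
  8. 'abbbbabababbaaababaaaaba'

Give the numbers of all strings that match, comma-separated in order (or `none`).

1, 3, 5

1 → match
2 → no match
3 → match
4 → no match
5 → match
6 → no match
7 → no match
8 → no match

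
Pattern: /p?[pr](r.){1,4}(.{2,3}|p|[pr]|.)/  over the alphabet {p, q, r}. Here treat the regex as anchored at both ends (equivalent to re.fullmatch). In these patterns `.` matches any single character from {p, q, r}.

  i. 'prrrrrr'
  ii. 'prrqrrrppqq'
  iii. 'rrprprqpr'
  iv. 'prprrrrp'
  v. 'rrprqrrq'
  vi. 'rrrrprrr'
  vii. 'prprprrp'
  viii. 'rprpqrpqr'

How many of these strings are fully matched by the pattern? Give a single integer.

7

i → match
ii → match
iii → match
iv → match
v → match
vi → match
vii → match
viii → no match
Total matched: 7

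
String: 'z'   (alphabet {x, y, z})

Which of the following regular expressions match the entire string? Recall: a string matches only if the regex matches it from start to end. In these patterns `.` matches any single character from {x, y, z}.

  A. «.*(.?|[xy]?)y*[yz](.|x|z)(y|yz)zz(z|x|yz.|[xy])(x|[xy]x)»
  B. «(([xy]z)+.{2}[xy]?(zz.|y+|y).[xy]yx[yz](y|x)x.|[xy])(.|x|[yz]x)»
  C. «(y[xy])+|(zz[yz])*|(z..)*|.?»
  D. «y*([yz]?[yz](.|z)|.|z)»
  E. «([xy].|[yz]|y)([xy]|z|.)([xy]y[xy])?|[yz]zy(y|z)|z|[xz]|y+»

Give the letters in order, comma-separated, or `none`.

C, D, E

A → no match — must end with 'x'
B → no match
C → match
D → match
E → match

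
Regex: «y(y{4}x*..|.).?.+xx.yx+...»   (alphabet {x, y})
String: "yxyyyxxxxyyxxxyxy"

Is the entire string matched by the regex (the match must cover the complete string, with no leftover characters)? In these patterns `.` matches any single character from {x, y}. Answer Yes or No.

Yes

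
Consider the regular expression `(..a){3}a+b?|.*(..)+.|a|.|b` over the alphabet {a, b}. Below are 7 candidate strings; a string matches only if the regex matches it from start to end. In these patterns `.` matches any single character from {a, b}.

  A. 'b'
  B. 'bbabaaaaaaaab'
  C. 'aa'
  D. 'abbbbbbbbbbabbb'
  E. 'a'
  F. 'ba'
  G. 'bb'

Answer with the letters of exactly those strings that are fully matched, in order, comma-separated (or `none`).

A, B, D, E

A → match
B → match
C → no match
D → match
E → match
F → no match
G → no match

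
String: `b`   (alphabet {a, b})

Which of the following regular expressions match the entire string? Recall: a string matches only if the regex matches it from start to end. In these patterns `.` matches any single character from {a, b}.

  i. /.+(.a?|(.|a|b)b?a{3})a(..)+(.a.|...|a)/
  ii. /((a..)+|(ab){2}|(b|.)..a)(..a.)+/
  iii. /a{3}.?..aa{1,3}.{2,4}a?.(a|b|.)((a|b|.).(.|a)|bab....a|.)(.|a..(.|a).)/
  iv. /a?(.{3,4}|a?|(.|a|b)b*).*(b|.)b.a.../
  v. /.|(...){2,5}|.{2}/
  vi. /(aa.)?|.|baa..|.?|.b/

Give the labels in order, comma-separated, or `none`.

i → no match
ii → no match
iii → no match — must start with `a`
iv → no match
v → match
vi → match

v, vi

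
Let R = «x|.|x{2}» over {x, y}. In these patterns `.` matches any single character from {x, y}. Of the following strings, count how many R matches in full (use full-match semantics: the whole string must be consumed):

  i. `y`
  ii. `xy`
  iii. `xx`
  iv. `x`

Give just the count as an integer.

i → match
ii → no match
iii → match
iv → match
Total matched: 3

3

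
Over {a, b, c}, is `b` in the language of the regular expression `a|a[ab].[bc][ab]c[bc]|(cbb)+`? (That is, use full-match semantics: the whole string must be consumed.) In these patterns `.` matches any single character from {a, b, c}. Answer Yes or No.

No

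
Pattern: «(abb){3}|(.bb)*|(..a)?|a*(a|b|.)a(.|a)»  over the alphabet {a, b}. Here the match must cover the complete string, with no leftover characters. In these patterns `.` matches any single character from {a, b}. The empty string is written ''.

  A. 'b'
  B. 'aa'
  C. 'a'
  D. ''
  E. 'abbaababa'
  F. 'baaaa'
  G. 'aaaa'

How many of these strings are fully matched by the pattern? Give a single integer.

2

A. 'b' → no match
B. 'aa' → no match
C. 'a' → no match
D. '' → match
E. 'abbaababa' → no match
F. 'baaaa' → no match
G. 'aaaa' → match
Total matched: 2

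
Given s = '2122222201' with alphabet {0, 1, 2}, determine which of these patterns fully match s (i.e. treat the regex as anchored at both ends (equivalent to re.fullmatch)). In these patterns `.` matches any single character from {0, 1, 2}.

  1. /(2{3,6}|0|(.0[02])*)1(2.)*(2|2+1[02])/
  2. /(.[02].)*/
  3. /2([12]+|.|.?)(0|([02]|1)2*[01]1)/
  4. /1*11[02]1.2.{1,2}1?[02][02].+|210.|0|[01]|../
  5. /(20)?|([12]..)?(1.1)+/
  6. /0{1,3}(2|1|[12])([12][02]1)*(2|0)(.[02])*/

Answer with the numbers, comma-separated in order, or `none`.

1 → no match
2 → no match
3 → match
4 → no match
5 → no match
6 → no match — must start with '0'

3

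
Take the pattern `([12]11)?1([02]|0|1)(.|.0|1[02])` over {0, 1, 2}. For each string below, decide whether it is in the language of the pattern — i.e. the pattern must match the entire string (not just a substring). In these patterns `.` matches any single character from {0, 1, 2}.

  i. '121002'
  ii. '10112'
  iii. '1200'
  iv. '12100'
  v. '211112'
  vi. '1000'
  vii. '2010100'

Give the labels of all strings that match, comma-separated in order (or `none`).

i. '121002' → no match
ii. '10112' → no match
iii. '1200' → match
iv. '12100' → no match
v. '211112' → match
vi. '1000' → match
vii. '2010100' → no match

iii, v, vi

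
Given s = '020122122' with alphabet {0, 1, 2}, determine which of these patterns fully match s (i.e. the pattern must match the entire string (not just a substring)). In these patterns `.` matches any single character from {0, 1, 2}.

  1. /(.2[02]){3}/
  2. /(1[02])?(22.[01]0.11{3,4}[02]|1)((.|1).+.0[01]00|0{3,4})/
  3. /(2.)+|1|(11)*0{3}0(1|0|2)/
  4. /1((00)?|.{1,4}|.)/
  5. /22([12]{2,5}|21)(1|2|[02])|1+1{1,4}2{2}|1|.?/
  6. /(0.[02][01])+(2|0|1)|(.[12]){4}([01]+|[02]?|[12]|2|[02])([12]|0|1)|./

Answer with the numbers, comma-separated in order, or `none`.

1 → match
2 → no match
3 → no match
4 → no match — must start with '1'
5 → no match
6 → match

1, 6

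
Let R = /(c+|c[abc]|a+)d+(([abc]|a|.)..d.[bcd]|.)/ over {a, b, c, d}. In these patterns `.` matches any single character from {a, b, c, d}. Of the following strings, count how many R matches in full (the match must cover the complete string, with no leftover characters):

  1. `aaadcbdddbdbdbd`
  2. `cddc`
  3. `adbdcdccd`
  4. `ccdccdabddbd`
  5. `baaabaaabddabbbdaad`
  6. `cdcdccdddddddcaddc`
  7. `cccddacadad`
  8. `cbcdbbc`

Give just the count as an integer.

2

1 → no match
2 → match
3 → no match
4 → no match
5 → no match
6 → no match
7 → match
8 → no match
Total matched: 2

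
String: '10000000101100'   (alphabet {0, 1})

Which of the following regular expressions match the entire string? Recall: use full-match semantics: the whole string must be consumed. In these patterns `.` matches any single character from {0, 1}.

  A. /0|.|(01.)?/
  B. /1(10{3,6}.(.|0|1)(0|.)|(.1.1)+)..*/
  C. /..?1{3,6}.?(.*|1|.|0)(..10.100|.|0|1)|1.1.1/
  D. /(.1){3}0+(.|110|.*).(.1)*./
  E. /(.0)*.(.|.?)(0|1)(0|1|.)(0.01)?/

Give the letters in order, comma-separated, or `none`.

A → no match
B → no match
C → no match
D → no match
E → match

E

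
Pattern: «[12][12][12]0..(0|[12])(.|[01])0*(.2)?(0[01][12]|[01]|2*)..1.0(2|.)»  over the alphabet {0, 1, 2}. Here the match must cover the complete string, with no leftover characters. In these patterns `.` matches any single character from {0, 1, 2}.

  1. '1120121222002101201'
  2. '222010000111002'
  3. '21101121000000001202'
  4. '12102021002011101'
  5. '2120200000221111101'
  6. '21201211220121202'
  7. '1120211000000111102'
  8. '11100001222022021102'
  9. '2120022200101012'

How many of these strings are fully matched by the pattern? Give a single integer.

7

1 → match
2 → match
3 → match
4 → match
5 → match
6 → match
7 → match
8 → no match
9 → no match
Total matched: 7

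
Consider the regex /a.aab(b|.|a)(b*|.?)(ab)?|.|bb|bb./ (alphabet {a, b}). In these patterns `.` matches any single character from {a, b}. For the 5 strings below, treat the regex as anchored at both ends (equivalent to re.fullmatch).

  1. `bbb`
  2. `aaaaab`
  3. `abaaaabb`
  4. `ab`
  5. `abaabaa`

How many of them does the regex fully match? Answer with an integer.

1 → match
2 → no match
3 → no match
4 → no match
5 → match
Total matched: 2

2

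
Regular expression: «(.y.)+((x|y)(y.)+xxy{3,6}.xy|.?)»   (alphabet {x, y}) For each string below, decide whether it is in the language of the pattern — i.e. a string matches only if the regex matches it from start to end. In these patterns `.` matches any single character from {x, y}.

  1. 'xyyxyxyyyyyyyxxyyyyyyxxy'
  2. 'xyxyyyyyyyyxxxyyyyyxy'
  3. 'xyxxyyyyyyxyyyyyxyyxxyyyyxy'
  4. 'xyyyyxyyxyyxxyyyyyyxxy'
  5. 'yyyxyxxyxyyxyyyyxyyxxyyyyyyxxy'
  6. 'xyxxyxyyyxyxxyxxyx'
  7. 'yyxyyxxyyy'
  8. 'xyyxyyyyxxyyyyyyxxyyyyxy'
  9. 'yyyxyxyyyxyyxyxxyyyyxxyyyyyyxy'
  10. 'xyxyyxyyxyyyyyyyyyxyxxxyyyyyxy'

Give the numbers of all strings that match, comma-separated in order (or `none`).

1, 2, 3, 4, 5, 6, 7, 8, 9, 10

1 → match
2 → match
3 → match
4 → match
5 → match
6 → match
7 → match
8 → match
9 → match
10 → match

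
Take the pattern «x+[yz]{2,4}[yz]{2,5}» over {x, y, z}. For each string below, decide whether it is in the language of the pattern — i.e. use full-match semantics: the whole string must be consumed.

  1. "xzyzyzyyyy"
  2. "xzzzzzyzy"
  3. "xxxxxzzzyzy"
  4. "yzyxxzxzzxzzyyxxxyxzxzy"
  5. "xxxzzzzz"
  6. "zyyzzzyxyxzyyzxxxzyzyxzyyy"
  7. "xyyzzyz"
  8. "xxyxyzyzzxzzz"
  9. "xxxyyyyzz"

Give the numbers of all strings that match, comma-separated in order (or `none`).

1. "xzyzyzyyyy" → match
2. "xzzzzzyzy" → match
3. "xxxxxzzzyzy" → match
4 → no match — must start with "x"
5. "xxxzzzzz" → match
6 → no match — must start with "x"
7. "xyyzzyz" → match
8 → no match
9. "xxxyyyyzz" → match

1, 2, 3, 5, 7, 9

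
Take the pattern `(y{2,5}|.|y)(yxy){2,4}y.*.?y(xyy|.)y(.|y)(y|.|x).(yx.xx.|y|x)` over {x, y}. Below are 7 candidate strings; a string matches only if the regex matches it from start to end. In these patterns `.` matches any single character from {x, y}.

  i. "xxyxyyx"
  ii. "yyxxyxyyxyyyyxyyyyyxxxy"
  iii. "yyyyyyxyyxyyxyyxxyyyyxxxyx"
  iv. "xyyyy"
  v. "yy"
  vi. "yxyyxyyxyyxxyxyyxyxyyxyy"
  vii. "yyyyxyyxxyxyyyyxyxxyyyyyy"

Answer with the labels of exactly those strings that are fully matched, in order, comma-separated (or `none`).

none

i → no match
ii → no match
iii → no match
iv → no match
v → no match
vi → no match
vii → no match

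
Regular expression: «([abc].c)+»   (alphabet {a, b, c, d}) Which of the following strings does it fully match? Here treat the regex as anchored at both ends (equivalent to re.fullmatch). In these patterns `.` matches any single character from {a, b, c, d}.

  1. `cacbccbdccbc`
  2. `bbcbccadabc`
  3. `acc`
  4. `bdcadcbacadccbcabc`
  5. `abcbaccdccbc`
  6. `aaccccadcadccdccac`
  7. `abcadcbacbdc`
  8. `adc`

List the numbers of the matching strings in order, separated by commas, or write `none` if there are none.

1, 3, 4, 5, 6, 7, 8

1. `cacbccbdccbc` → match
2. `bbcbccadabc` → no match
3. `acc` → match
4 → match
5. `abcbaccdccbc` → match
6 → match
7. `abcadcbacbdc` → match
8. `adc` → match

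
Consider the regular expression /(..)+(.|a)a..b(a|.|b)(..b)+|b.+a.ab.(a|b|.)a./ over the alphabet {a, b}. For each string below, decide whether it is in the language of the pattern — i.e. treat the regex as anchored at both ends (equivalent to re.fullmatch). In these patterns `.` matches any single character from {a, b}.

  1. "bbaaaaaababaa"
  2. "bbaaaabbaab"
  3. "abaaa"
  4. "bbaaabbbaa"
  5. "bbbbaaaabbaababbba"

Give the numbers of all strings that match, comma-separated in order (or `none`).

1, 2, 4

1 → match
2 → match
3 → no match
4 → match
5 → no match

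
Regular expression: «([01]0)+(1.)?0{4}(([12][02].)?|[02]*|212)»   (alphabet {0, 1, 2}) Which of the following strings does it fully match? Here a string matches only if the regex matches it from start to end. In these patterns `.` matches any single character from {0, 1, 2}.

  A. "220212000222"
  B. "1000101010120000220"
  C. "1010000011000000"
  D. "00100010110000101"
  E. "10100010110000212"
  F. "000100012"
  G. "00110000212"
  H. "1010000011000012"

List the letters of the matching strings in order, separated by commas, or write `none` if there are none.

B, C, D, E, G

A → no match
B → match
C → match
D → match
E → match
F → no match
G → match
H → no match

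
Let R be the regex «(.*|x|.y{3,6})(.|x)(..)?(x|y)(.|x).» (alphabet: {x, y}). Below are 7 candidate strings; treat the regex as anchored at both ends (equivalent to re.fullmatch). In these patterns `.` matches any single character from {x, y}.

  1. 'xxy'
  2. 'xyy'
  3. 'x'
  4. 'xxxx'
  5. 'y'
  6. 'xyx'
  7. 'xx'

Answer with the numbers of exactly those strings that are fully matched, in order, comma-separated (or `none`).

4

1. 'xxy' → no match
2. 'xyy' → no match
3. 'x' → no match
4. 'xxxx' → match
5. 'y' → no match
6. 'xyx' → no match
7. 'xx' → no match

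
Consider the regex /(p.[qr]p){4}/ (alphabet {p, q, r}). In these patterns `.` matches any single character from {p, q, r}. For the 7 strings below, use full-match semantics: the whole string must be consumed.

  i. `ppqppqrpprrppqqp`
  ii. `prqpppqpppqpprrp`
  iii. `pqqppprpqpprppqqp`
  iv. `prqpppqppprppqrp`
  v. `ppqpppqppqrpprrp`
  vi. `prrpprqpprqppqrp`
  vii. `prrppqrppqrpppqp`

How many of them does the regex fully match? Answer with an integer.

i → match
ii → match
iii → no match
iv → match
v → match
vi → match
vii → match
Total matched: 6

6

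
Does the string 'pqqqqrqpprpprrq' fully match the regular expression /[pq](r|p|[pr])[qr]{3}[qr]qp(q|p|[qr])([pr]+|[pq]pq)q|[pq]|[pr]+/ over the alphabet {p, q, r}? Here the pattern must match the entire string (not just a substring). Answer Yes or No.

No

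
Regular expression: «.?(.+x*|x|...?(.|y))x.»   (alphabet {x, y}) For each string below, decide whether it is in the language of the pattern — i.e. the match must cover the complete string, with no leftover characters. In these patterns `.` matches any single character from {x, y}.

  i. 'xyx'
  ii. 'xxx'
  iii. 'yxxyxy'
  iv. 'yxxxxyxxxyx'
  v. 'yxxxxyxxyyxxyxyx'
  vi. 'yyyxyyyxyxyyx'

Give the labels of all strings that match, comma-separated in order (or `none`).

ii, iii

i → no match
ii → match
iii → match
iv → no match
v → no match
vi → no match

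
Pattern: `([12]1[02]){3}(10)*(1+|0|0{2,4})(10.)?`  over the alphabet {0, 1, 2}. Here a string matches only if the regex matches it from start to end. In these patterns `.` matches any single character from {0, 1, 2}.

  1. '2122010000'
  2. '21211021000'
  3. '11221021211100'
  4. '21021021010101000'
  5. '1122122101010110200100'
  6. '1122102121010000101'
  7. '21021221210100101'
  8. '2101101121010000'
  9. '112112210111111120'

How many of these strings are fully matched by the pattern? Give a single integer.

1 → no match
2 → match
3 → match
4 → match
5 → no match
6 → match
7 → match
8 → match
9 → no match
Total matched: 6

6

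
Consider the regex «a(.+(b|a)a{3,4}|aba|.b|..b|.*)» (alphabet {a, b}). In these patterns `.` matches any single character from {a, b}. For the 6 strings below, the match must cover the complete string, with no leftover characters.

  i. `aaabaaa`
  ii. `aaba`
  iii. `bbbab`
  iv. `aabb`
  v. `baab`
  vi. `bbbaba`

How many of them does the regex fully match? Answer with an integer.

3

i → match
ii → match
iii → no match — must start with `a`
iv → match
v → no match — must start with `a`
vi → no match — must start with `a`
Total matched: 3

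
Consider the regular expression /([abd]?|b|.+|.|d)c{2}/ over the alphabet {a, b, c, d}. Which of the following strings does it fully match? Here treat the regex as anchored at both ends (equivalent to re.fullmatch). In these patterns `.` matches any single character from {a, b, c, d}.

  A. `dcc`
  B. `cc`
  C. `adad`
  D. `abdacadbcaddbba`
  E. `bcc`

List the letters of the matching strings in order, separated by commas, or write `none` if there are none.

A → match
B → match
C → no match — must end with `c`
D → no match — must end with `c`
E → match

A, B, E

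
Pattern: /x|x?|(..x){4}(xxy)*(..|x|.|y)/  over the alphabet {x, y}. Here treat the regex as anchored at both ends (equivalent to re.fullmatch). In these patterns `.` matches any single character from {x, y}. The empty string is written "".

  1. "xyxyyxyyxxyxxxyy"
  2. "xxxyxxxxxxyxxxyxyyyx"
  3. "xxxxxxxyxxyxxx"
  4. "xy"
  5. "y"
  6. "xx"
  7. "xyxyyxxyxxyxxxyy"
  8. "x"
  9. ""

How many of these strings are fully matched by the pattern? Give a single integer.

5

1 → match
2 → no match
3 → match
4 → no match
5 → no match
6 → no match
7 → match
8 → match
9 → match
Total matched: 5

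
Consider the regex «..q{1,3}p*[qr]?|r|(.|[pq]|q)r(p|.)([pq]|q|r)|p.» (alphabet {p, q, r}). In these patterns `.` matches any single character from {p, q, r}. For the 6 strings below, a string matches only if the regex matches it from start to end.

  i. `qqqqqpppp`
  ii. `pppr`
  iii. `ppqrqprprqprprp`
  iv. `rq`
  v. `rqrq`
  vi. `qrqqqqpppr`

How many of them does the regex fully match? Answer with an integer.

i. `qqqqqpppp` → match
ii. `pppr` → no match
iii → no match
iv. `rq` → no match
v. `rqrq` → no match
vi. `qrqqqqpppr` → no match
Total matched: 1

1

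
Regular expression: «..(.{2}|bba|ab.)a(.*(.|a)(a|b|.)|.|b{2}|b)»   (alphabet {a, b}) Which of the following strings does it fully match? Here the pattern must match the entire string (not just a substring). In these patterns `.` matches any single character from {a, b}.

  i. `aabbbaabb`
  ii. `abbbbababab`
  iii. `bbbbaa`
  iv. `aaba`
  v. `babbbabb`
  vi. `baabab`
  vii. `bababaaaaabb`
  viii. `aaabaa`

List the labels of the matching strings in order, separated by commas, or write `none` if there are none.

i. `aabbbaabb` → no match
ii. `abbbbababab` → no match
iii. `bbbbaa` → match
iv. `aaba` → no match
v. `babbbabb` → no match
vi. `baabab` → match
vii. `bababaaaaabb` → no match
viii. `aaabaa` → match

iii, vi, viii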